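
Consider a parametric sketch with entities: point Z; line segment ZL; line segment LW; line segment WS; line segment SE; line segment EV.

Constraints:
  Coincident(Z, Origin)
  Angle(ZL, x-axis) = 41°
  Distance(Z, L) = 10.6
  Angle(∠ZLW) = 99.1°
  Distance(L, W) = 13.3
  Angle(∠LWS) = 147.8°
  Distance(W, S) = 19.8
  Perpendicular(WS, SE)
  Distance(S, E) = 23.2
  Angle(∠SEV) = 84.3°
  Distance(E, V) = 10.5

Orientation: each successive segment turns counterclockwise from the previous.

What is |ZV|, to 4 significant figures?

17.29

WS is perpendicular to SE, so SE runs at -115.9°; with |SE| = 23.2, E = (-26.97, 6.024). ∠SEV = 84.3° gives EV at -20.20° from the x-axis; with |EV| = 10.5, V = (-17.12, 2.399). Then |ZV| = |V − Z| = 17.29.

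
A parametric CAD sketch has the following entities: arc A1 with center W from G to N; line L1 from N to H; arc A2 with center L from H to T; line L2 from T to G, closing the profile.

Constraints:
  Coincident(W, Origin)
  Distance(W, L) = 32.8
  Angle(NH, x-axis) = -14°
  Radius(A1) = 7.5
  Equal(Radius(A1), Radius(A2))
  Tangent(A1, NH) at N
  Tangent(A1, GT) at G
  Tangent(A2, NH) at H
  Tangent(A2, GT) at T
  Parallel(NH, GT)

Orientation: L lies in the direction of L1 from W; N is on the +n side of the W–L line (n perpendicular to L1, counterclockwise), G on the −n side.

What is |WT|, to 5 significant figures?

33.647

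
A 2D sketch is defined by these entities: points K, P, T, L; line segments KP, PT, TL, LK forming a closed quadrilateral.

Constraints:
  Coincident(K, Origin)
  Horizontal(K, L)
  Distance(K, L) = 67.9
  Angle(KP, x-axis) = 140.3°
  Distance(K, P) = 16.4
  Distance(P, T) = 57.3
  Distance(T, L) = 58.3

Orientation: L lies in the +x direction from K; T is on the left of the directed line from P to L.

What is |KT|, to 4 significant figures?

56.28

K is at the origin; KL is horizontal with |KL| = 67.9 and L in +x, so L = (67.9, 0). KP runs at 140.3° with |KP| = 16.4, so P = (-12.62, 10.48). T is determined by |PT| = 57.3 and |TL| = 58.3 together: it lies at the intersection of circle(P, 57.3) and circle(L, 58.3). With |PL| = 81.20, the foot of the radical line on PL is 39.89 from P and the perpendicular offset is √(57.3² − 39.89²) = 41.14. Taking the left-of-PL solution: T = (32.24, 46.12).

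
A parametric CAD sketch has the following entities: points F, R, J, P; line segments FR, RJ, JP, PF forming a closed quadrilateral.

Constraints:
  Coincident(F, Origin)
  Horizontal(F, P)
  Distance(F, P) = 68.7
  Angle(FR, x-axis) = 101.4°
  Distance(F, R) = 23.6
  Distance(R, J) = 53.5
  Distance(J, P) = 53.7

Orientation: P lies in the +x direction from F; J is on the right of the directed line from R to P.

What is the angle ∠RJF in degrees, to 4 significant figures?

12.48°

Checks: |RJ| = 53.50 ✓; |JP| = 53.70 ✓.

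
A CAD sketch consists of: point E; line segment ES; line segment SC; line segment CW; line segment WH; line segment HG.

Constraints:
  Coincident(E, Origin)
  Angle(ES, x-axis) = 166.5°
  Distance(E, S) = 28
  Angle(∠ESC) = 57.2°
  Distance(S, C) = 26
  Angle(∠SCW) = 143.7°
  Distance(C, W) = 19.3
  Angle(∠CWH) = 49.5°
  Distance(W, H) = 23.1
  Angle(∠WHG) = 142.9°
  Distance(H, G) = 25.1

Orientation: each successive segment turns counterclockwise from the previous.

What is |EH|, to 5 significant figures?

7.8679

E is at the origin; ES runs at 166.5° with length 28.0, so S = (-27.226, 6.5365). ∠ESC = 57.2° gives SC at -70.700° from the x-axis; with |SC| = 26.0, C = (-18.633, -18.002). ∠SCW = 143.7° gives CW at -34.400° from the x-axis; with |CW| = 19.3, W = (-2.7083, -28.906). ∠CWH = 49.5° gives WH at 96.100° from the x-axis; with |WH| = 23.1, H = (-5.1630, -5.9370). Then |EH| = |H − E| = 7.8679.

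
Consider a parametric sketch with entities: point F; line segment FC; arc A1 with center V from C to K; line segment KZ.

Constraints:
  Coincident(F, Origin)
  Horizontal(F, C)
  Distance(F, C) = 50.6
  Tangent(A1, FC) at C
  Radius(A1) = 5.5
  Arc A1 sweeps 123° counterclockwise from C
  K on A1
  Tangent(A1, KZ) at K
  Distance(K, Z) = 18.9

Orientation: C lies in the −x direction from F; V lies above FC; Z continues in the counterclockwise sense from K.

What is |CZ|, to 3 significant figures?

25.0

F is at the origin; F and C share the same y with |FC| = 50.6 and C on the −x side, so C = (-50.6, 0.00). A1 meets FC tangentially, so VC is at right angles to FC, so V = C + (0, 5.5) = (-50.6, 5.50). On A1, C sits at bearing -90° from V; a 123° counterclockwise sweep puts K at bearing 33°, so K = V + 5.5·(cos 33°, sin 33°) = (-46.0, 8.50). Since A1 is tangent to KZ there, VK ⟂ KZ, so KZ runs along (−sin 33°, cos 33°); with |KZ| = 18.9, Z = (-56.3, 24.3). Then |CZ| = |Z − C| = 25.0.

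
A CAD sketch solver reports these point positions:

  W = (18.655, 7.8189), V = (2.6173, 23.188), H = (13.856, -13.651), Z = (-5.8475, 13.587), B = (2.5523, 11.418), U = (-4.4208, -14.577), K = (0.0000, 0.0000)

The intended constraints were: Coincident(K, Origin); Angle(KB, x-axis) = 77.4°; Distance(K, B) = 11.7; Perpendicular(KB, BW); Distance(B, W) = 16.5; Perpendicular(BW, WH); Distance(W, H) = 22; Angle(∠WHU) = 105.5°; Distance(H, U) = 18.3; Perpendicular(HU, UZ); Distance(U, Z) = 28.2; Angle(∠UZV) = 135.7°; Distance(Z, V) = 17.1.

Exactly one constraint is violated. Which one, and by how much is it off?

Distance(Z, V) = 17.1 — off by 4.30.

K = (0.00, 0.00) ✓; KB at 77.40° ✓; |KB| = 11.70 ✓; ∠(KB, BW) = 90.00° ✓; |BW| = 16.50 ✓; ∠(BW, WH) = 90.00° ✓; |WH| = 22.00 ✓; ∠WHU = 105.5° ✓; |HU| = 18.30 ✓; ∠(HU, UZ) = 90.00° ✓; |UZ| = 28.20 ✓; ∠UZV = 135.7° ✓; |ZV| = 12.80 ✗.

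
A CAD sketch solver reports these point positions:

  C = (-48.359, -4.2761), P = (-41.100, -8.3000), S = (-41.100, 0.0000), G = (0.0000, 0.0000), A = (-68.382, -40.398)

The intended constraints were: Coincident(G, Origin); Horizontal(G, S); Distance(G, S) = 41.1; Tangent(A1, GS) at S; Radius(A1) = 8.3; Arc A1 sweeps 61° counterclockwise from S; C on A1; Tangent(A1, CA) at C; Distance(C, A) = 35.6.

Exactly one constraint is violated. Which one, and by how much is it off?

Distance(C, A) = 35.6 — off by 5.70.

G = (0.00, 0.00) ✓; G.y = 0.00, S.y = 0.00 ✓; |GS| = 41.10 ✓; ∠(PS, SG) = 90.00° ✓; |PS| = 8.300 ✓; bearing(P→C) − bearing(P→S) = 61.00° ✓; |PC| = 8.300 ✓; ∠(PC, CA) = 90.00° ✓; |CA| = 41.30 ✗.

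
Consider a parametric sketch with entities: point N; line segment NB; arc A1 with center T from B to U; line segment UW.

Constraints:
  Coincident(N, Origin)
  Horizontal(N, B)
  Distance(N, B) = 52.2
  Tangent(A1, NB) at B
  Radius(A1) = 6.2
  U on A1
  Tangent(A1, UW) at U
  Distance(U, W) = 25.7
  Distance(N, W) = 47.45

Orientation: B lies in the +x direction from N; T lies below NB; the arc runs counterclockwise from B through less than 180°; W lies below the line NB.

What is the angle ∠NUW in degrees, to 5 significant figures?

76.119°

N is at the origin; NB is horizontal with |NB| = 52.2 and B on the +x side, so B = (52.200, 0.0000). A1 meets NB tangentially, so TB is at right angles to NB, so T = B + (0, -6.2) = (52.200, -6.2000). Since TU ⟂ UW (tangency), |TW| = √(6.2² + 25.7²) = 26.437 regardless of where U sits on A1. So W lies on both circle(N, 47.45) and circle(T, 26.437); the below-NB intersection is W = (37.958, -28.473). U is the foot of the tangent from W: U = (46.339, -4.1781).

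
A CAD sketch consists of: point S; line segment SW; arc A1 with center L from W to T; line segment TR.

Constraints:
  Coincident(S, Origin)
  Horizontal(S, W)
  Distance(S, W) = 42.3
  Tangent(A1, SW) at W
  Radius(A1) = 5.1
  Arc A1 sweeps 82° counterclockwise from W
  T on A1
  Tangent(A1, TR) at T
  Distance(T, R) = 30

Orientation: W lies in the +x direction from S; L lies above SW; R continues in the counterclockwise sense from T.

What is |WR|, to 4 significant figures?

35.32

S is at the origin; S and W share the same y with |SW| = 42.3 and W on the +x side, so W = (42.30, 0.000). Tangency of A1 to SW means the radius LW is perpendicular to SW, so L = W + (0, 5.1) = (42.30, 5.100). On A1, W sits at bearing -90° from L; an 82° counterclockwise sweep puts T at bearing -8°, so T = L + 5.1·(cos -8°, sin -8°) = (47.35, 4.390). Tangency of A1 to TR means the radius LT is perpendicular to TR, so TR runs along (−sin -8°, cos -8°); with |TR| = 30.0, R = (51.53, 34.10). Then |WR| = |R − W| = 35.32.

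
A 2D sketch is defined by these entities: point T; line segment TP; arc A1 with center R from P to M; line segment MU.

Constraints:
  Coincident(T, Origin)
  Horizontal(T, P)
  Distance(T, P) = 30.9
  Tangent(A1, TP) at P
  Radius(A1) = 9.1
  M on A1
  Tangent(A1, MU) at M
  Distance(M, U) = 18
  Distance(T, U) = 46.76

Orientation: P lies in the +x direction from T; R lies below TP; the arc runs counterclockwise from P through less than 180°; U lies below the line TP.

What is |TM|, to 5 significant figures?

29.017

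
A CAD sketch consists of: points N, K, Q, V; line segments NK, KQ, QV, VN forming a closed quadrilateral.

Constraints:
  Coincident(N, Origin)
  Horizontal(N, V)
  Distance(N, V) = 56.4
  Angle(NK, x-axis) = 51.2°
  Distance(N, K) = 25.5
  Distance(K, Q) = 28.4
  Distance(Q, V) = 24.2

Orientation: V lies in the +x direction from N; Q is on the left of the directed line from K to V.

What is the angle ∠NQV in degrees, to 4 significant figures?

94.52°

N is at the origin; N and V share the same y with |NV| = 56.4 and V in +x, so V = (56.4, 0). NK runs at 51.2° with |NK| = 25.5, so K = (15.98, 19.87). Q is determined by |KQ| = 28.4 and |QV| = 24.2 together: it lies at the intersection of circle(K, 28.4) and circle(V, 24.2). With |KV| = 45.04, the foot of the radical line on KV is 24.97 from K and the perpendicular offset is √(28.4² − 24.97²) = 13.52. Taking the left-of-KV solution: Q = (44.36, 20.99).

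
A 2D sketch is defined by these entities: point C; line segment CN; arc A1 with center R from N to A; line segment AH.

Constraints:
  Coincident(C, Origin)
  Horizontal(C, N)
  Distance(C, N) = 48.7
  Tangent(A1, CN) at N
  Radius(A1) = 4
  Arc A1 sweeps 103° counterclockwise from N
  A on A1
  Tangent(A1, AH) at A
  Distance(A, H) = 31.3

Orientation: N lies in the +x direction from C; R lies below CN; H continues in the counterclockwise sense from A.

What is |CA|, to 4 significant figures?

45.07

Since A1 is tangent to CN there, RN ⟂ CN, so R = N + (0, -4) = (48.70, -4.000). On A1, N sits at bearing 90° from R; a 103° counterclockwise sweep puts A at bearing 193°, so A = R + 4.0·(cos 193°, sin 193°) = (44.80, -4.900). Then |CA| = |A − C| = 45.07.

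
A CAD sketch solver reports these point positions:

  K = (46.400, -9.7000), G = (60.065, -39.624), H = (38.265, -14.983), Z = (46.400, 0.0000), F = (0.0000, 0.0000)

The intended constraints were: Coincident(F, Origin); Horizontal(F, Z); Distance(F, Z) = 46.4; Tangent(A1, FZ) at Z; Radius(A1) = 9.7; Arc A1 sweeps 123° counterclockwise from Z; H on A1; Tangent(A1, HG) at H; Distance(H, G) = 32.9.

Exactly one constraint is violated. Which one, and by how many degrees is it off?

Tangent(A1, HG) at H — off by 8.50°.

F = (0.00, 0.00) ✓; F.y = 0.00, Z.y = 0.00 ✓; |FZ| = 46.40 ✓; ∠(KZ, ZF) = 90.00° ✓; |KZ| = 9.700 ✓; bearing(K→H) − bearing(K→Z) = 123.0° ✓; |KH| = 9.700 ✓; ∠(KH, HG) = 81.50° ✗; |HG| = 32.90 ✓.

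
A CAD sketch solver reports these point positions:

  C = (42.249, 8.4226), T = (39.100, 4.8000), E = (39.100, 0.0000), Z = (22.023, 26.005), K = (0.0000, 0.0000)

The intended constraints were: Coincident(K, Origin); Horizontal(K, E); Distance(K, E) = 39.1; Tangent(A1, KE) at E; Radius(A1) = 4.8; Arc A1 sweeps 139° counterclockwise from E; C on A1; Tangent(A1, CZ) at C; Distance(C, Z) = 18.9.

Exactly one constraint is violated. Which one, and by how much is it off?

Distance(C, Z) = 18.9 — off by 7.90.

K = (0.00, 0.00) ✓; K.y = 0.00, E.y = 0.00 ✓; |KE| = 39.10 ✓; ∠(TE, EK) = 90.00° ✓; |TE| = 4.800 ✓; bearing(T→C) − bearing(T→E) = 139.0° ✓; |TC| = 4.800 ✓; ∠(TC, CZ) = 90.00° ✓; |CZ| = 26.80 ✗.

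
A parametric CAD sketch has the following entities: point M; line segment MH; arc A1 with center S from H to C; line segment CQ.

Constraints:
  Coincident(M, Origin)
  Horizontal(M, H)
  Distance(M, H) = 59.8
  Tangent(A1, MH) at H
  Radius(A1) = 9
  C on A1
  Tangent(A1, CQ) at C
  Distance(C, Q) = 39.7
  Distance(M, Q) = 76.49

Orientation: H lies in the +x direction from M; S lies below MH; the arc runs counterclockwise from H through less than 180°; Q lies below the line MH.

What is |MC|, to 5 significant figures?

52.048

M is at the origin; M and H share the same y with |MH| = 59.8 and H on the +x side, so H = (59.800, 0.0000). A1 meets MH tangentially, so SH is at right angles to MH, so S = H + (0, -9) = (59.800, -9.0000). Since SC ⟂ CQ (tangency), |SQ| = √(9.0² + 39.7²) = 40.707 regardless of where C sits on A1. So Q lies on both circle(M, 76.49) and circle(S, 40.707); the below-MH intersection is Q = (58.165, -49.675). C is the foot of the tangent from Q: C = (50.950, -10.636).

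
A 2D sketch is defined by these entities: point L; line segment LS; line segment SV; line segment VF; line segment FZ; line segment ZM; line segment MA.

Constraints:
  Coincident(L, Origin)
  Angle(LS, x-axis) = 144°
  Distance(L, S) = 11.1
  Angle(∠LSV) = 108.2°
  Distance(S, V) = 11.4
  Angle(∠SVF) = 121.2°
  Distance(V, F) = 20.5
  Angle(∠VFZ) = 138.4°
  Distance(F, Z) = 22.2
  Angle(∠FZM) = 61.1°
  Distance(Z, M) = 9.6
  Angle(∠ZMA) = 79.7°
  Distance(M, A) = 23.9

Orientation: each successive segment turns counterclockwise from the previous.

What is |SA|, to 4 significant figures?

33.84

L is at the origin; LS runs at 144.0° with length 11.1, so S = (-8.980, 6.524). ∠LSV = 108.2° gives SV at -144.2° from the x-axis; with |SV| = 11.4, V = (-18.23, -0.1441). ∠SVF = 121.2° gives VF at -85.40° from the x-axis; with |VF| = 20.5, F = (-16.58, -20.58). ∠VFZ = 138.4° gives FZ at -43.80° from the x-axis; with |FZ| = 22.2, Z = (-0.5591, -35.94). ∠FZM = 61.1° gives ZM at 75.10° from the x-axis; with |ZM| = 9.6, M = (1.909, -26.67). ∠ZMA = 79.7° gives MA at 175.4° from the x-axis; with |MA| = 23.9, A = (-21.91, -24.75). Then |SA| = |A − S| = 33.84.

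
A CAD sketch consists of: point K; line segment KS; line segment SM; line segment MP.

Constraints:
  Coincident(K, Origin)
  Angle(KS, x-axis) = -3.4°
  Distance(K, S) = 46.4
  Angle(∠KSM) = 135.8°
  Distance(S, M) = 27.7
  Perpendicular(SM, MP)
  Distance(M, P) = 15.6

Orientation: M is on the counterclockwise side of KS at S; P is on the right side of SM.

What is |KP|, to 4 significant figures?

77.56

∠KSM = 135.8°, so SM runs at -3.4° + (180° − 135.8°) = 40.80° from the x-axis; with |SM| = 27.7, M = S + 27.7·(cos 40.80°, sin 40.80°) = (67.29, 15.35). The perpendicularity gives MP at right angles to SM; with |MP| = 15.6 on the right of SM, P = M + 15.6·(0.6534, -0.7570) = (77.48, 3.539). Then |KP| = |P − K| = 77.56.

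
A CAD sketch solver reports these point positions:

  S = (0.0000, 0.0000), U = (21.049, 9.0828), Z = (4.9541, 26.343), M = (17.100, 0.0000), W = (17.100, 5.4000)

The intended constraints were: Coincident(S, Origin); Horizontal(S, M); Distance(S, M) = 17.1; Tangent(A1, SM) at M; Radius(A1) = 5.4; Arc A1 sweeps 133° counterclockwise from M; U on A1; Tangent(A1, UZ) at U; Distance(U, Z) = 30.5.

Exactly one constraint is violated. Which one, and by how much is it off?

Distance(U, Z) = 30.5 — off by 6.90.

S = (0.00, 0.00) ✓; S.y = 0.00, M.y = 0.00 ✓; |SM| = 17.10 ✓; ∠(WM, MS) = 90.00° ✓; |WM| = 5.400 ✓; bearing(W→U) − bearing(W→M) = 133.0° ✓; |WU| = 5.400 ✓; ∠(WU, UZ) = 90.00° ✓; |UZ| = 23.60 ✗.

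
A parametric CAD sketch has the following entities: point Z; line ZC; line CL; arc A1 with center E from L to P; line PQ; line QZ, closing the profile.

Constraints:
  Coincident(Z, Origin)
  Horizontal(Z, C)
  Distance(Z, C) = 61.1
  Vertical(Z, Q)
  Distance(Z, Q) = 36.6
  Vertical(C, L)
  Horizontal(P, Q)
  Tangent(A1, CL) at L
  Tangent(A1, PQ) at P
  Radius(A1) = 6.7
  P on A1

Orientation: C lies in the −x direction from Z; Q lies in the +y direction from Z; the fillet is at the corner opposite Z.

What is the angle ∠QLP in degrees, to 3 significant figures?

38.7°

Z is at the origin; ZC is horizontal with |ZC| = 61.1 and C on the −x side, so C = (-61.1, 0.00). Z and Q share the same x with |ZQ| = 36.6 and Q on the +y side, so Q = (0.00, 36.6). The virtual corner opposite Z is at (-61.1, 36.6). A1 meets CL tangentially, so EL is at right angles to CL and since A1 is tangent to PQ there, EP ⟂ PQ, with radius 6.7, so the center E sits 6.7 in from both sides at E = (-54.4, 29.9). That places the tangent points at L = (-61.1, 29.9) on CL and P = (-54.4, 36.6) on PQ. Then cos ∠QLP = LQ·LP / (|LQ||LP|), giving 38.7°.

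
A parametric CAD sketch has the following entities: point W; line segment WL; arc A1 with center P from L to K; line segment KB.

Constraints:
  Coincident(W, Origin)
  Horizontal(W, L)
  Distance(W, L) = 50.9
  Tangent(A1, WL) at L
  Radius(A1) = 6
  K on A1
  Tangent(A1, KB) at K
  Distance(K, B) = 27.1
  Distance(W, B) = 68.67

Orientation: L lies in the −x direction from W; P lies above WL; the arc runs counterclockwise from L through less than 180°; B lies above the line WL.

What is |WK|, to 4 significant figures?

46.82

Checks: |PK| = 6.000 ✓; ∠(PK, KB) = 90.00° ✓; |KB| = 27.10 ✓; |WB| = 68.67 ✓.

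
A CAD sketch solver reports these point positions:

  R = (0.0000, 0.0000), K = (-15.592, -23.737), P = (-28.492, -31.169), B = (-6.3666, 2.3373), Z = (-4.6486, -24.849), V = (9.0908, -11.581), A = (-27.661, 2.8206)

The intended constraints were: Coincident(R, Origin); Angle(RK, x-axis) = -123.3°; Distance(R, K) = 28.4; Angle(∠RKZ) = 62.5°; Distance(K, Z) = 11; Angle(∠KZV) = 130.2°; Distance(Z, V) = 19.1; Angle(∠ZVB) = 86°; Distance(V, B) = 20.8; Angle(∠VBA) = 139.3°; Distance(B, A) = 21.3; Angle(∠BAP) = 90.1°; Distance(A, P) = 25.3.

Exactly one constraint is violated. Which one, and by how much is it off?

Distance(A, P) = 25.3 — off by 8.70.

R = (0.00, 0.00) ✓; RK at -123.3° ✓; |RK| = 28.40 ✓; ∠RKZ = 62.50° ✓; |KZ| = 11.00 ✓; ∠KZV = 130.2° ✓; |ZV| = 19.10 ✓; ∠ZVB = 86.00° ✓; |VB| = 20.80 ✓; ∠VBA = 139.3° ✓; |BA| = 21.30 ✓; ∠BAP = 90.10° ✓; |AP| = 34.00 ✗.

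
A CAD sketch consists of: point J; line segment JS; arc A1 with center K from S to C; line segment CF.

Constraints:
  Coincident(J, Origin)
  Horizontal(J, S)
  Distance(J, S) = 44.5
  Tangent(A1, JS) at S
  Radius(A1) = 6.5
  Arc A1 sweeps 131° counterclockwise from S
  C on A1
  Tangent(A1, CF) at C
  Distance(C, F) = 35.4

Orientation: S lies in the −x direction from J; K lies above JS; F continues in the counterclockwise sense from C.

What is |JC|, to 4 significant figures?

41.03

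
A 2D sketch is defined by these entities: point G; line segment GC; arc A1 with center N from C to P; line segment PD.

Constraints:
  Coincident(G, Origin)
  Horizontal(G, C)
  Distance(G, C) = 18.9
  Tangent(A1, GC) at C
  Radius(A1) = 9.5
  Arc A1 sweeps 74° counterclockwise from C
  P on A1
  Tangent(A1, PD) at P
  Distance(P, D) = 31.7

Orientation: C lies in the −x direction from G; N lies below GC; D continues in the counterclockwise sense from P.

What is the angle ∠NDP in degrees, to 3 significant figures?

16.7°

On A1, C sits at bearing 90° from N; a 74° counterclockwise sweep puts P at bearing 164°, so P = N + 9.5·(cos 164°, sin 164°) = (-28.0, -6.88). Tangency of A1 to PD means the radius NP is perpendicular to PD, so PD runs along (−sin 164°, cos 164°); with |PD| = 31.7, D = (-36.8, -37.4). Then cos ∠NDP = DN·DP / (|DN||DP|), giving 16.7°.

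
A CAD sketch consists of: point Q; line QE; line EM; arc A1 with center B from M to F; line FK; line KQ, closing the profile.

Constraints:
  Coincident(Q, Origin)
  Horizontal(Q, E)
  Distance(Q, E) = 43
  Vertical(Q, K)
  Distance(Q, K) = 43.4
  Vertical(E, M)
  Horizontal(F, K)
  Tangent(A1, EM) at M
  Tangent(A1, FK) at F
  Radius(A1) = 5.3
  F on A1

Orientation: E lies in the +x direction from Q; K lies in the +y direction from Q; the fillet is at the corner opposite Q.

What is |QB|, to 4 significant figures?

53.60

Q is at the origin; Q and E share the same y with |QE| = 43.0 and E on the +x side, so E = (43.00, 0.000). Q and K share the same x with |QK| = 43.4 and K on the +y side, so K = (0.000, 43.40). The virtual corner opposite Q is at (43.00, 43.40). A1 meets EM tangentially, so BM is at right angles to EM and the tangent condition forces BF to be normal to FK, with radius 5.3, so the center B sits 5.3 in from both sides at B = (37.70, 38.10). Then |QB| = |B − Q| = 53.60.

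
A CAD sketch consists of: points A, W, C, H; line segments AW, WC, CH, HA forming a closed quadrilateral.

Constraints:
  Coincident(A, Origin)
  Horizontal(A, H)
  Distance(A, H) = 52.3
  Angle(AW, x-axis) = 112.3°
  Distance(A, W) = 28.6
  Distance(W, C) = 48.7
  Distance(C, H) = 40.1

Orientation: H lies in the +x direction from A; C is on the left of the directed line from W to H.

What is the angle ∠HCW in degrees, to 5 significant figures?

100.45°

A is at the origin; A and H share the same y with |AH| = 52.3 and H in +x, so H = (52.3, 0). AW runs at 112.3° with |AW| = 28.6, so W = (-10.852, 26.461). C is determined by |WC| = 48.7 and |CH| = 40.1 together: it lies at the intersection of circle(W, 48.7) and circle(H, 40.1). With |WH| = 68.472, the foot of the radical line on WH is 39.813 from W and the perpendicular offset is √(48.7² − 39.813²) = 28.047. Taking the left-of-WH solution: C = (36.706, 36.944).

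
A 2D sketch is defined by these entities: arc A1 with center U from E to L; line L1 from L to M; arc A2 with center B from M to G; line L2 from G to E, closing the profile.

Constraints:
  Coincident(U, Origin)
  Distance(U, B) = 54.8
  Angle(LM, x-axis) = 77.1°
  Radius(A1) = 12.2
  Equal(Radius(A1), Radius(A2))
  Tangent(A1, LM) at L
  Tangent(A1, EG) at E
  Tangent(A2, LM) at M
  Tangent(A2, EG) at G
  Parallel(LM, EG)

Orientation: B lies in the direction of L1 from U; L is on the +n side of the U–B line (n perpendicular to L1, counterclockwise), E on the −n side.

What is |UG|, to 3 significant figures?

56.1

Tangency of A1 to both parallel lines with radius 12.2 puts L and E at U ± 12.2·n: L = (-11.9, 2.72), E = (11.9, -2.72). Equal radii place M and G the same way about B: M = B + 12.2·n = (0.342, 56.1), G = B − 12.2·n = (24.1, 50.7). Then |UG| = |G − U| = 56.1.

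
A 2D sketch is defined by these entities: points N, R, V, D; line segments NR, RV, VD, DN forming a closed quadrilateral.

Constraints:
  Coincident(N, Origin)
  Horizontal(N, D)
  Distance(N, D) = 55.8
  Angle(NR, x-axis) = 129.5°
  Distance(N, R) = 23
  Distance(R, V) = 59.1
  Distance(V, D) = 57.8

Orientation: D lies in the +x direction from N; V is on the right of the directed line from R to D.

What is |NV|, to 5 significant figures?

37.269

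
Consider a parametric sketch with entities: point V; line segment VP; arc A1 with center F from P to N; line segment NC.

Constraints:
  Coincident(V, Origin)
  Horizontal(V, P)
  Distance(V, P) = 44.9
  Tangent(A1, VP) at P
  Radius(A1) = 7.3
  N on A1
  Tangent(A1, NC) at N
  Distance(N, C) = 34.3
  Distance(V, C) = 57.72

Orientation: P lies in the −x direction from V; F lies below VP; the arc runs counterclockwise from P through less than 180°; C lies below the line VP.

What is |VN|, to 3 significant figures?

52.7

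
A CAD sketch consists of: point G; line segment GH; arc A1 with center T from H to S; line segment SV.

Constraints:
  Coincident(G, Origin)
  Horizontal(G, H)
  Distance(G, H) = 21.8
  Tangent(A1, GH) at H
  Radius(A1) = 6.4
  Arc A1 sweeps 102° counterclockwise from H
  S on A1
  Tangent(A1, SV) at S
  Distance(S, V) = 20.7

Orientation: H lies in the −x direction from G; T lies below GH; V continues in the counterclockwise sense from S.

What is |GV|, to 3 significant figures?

36.7

G is at the origin; GH is horizontal with |GH| = 21.8 and H on the −x side, so H = (-21.8, 0.00). Tangency of A1 to GH means the radius TH is perpendicular to GH, so T = H + (0, -6.4) = (-21.8, -6.40). On A1, H sits at bearing 90° from T; a 102° counterclockwise sweep puts S at bearing 192°, so S = T + 6.4·(cos 192°, sin 192°) = (-28.1, -7.73). Since A1 is tangent to SV there, TS ⟂ SV, so SV runs along (−sin 192°, cos 192°); with |SV| = 20.7, V = (-23.8, -28.0). Then |GV| = |V − G| = 36.7.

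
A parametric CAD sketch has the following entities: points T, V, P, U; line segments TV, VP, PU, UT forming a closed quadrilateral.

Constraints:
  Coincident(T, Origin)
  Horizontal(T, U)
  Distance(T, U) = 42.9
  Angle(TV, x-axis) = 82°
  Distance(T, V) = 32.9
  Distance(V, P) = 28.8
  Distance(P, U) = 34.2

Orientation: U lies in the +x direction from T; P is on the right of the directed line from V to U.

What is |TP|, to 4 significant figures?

9.848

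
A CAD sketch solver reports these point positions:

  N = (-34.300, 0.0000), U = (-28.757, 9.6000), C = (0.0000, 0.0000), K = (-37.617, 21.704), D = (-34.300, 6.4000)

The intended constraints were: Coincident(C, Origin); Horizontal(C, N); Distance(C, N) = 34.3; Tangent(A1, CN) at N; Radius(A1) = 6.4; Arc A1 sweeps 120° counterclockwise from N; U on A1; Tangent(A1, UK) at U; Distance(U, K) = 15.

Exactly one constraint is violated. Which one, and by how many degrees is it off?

Tangent(A1, UK) at U — off by 6.21°.

C = (0.00, 0.00) ✓; C.y = 0.00, N.y = 0.00 ✓; |CN| = 34.30 ✓; ∠(DN, NC) = 90.00° ✓; |DN| = 6.400 ✓; bearing(D→U) − bearing(D→N) = 120.0° ✓; |DU| = 6.400 ✓; ∠(DU, UK) = 83.79° ✗; |UK| = 15.00 ✓.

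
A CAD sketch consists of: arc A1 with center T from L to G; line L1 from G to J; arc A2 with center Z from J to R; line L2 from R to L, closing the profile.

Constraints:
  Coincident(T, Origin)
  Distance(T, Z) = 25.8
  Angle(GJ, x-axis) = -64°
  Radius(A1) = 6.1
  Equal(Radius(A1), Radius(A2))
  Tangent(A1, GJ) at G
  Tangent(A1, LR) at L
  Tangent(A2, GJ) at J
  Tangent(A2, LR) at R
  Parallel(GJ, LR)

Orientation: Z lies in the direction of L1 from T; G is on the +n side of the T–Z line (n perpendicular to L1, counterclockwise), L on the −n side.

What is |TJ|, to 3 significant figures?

26.5

Tangency of A1 to both parallel lines with radius 6.1 puts G and L at T ± 6.1·n: G = (5.48, 2.67), L = (-5.48, -2.67). Equal radii place J and R the same way about Z: J = Z + 6.1·n = (16.8, -20.5), R = Z − 6.1·n = (5.83, -25.9). Then |TJ| = |J − T| = 26.5.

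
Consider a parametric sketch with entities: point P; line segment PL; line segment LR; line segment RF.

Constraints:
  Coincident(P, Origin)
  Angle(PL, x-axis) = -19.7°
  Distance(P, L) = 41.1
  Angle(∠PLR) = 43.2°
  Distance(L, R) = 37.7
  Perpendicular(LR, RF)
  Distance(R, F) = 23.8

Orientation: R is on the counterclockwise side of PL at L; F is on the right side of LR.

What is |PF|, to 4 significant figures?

52.51

P is at the origin; PL runs at -19.7° with length 41.1, so L = 41.1·(cos -19.7°, sin -19.7°) = (38.69, -13.85). ∠PLR = 43.2°, so LR runs at -19.7° + (180° − 43.2°) = 117.1° from the x-axis; with |LR| = 37.7, R = L + 37.7·(cos 117.1°, sin 117.1°) = (21.52, 19.71). LR ⟂ RF; with |RF| = 23.8 on the right of LR, F = R + 23.8·(0.8902, 0.4555) = (42.71, 30.55). Then |PF| = |F − P| = 52.51.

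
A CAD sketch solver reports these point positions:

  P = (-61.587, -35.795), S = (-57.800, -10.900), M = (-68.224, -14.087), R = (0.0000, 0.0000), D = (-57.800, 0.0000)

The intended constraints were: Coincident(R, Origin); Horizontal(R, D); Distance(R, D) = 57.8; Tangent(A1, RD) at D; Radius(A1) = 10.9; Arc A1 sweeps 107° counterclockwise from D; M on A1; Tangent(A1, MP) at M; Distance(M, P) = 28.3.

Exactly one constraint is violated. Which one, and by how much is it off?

Distance(M, P) = 28.3 — off by 5.60.

R = (0.00, 0.00) ✓; R.y = 0.00, D.y = 0.00 ✓; |RD| = 57.80 ✓; ∠(SD, DR) = 90.00° ✓; |SD| = 10.90 ✓; bearing(S→M) − bearing(S→D) = 107.0° ✓; |SM| = 10.90 ✓; ∠(SM, MP) = 90.00° ✓; |MP| = 22.70 ✗.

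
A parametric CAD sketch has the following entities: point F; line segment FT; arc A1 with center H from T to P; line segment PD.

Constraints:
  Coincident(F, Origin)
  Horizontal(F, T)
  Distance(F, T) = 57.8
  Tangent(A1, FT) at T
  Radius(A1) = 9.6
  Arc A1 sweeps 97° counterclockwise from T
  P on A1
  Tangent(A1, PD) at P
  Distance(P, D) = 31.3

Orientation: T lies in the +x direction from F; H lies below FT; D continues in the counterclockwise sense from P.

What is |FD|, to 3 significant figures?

66.8

On A1, T sits at bearing 90° from H; a 97° counterclockwise sweep puts P at bearing 187°, so P = H + 9.6·(cos 187°, sin 187°) = (48.3, -10.8). The tangent condition forces HP to be normal to PD, so PD runs along (−sin 187°, cos 187°); with |PD| = 31.3, D = (52.1, -41.8). Then |FD| = |D − F| = 66.8.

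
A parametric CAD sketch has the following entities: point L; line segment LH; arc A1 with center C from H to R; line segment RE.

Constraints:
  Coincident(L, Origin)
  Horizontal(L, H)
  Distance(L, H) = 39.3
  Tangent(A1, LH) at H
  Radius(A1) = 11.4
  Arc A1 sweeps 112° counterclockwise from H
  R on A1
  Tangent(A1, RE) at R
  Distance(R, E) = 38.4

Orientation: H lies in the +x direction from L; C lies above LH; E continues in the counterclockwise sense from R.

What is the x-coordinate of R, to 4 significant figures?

49.87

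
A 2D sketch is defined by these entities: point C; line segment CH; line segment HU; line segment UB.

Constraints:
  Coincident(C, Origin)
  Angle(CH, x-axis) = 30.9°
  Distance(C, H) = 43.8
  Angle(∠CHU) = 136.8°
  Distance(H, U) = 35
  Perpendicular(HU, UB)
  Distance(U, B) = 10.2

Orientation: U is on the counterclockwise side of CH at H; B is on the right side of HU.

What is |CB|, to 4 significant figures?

78.07

C is at the origin; CH runs at 30.9° with length 43.8, so H = 43.8·(cos 30.9°, sin 30.9°) = (37.58, 22.49). ∠CHU = 136.8°, so HU runs at 30.9° + (180° − 136.8°) = 74.10° from the x-axis; with |HU| = 35.0, U = H + 35.0·(cos 74.10°, sin 74.10°) = (47.17, 56.15). The perpendicularity gives UB at right angles to HU; with |UB| = 10.2 on the right of HU, B = U + 10.2·(0.9617, -0.2740) = (56.98, 53.36). Then |CB| = |B − C| = 78.07.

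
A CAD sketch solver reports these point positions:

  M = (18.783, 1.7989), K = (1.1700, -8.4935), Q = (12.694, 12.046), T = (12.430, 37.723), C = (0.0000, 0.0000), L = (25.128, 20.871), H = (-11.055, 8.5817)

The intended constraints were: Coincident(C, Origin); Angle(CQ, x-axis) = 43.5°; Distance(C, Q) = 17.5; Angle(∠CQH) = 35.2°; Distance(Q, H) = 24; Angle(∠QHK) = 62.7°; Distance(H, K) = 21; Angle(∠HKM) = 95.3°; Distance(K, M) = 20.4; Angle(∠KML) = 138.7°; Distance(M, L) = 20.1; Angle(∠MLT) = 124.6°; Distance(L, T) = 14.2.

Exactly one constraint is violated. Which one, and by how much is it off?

Distance(L, T) = 14.2 — off by 6.90.

C = (0.00, 0.00) ✓; CQ at 43.50° ✓; |CQ| = 17.50 ✓; ∠CQH = 35.20° ✓; |QH| = 24.00 ✓; ∠QHK = 62.70° ✓; |HK| = 21.00 ✓; ∠HKM = 95.30° ✓; |KM| = 20.40 ✓; ∠KML = 138.7° ✓; |ML| = 20.10 ✓; ∠MLT = 124.6° ✓; |LT| = 21.10 ✗.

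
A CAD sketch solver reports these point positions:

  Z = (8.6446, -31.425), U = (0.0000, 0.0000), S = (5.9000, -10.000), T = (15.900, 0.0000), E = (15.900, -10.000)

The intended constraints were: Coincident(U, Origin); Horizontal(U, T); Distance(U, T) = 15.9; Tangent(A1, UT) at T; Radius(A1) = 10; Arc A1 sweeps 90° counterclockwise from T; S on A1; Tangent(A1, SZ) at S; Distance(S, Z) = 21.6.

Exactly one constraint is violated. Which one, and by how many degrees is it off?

Tangent(A1, SZ) at S — off by 7.30°.

U = (0.00, 0.00) ✓; U.y = 0.00, T.y = 0.00 ✓; |UT| = 15.90 ✓; ∠(ET, TU) = 90.00° ✓; |ET| = 10.00 ✓; bearing(E→S) − bearing(E→T) = 90.00° ✓; |ES| = 10.00 ✓; ∠(ES, SZ) = 82.70° ✗; |SZ| = 21.60 ✓.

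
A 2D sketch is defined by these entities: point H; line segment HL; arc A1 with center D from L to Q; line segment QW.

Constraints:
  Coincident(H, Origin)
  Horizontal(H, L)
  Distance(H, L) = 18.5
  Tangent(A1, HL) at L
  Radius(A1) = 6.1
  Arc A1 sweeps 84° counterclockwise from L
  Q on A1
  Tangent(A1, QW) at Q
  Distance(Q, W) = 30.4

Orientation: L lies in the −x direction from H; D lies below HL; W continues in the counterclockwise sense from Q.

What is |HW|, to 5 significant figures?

45.210

H is at the origin; H and L share the same y with |HL| = 18.5 and L on the −x side, so L = (-18.500, 0.0000). A1 meets HL tangentially, so DL is at right angles to HL, so D = L + (0, -6.1) = (-18.500, -6.1000). On A1, L sits at bearing 90° from D; an 84° counterclockwise sweep puts Q at bearing 174°, so Q = D + 6.1·(cos 174°, sin 174°) = (-24.567, -5.4624). A1 meets QW tangentially, so DQ is at right angles to QW, so QW runs along (−sin 174°, cos 174°); with |QW| = 30.4, W = (-27.744, -35.696). Then |HW| = |W − H| = 45.210.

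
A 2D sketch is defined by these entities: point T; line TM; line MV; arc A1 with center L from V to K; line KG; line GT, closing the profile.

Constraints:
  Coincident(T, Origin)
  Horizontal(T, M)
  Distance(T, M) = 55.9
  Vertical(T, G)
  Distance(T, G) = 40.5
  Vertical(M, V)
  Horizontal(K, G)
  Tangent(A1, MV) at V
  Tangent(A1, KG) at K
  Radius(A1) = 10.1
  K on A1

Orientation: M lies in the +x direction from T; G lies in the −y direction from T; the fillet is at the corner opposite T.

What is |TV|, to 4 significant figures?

63.63

The virtual corner opposite T is at (55.90, -40.50). Tangency of A1 to MV means the radius LV is perpendicular to MV and A1 meets KG tangentially, so LK is at right angles to KG, with radius 10.1, so the center L sits 10.1 in from both sides at L = (45.80, -30.40). That places the tangent points at V = (55.90, -30.40) on MV and K = (45.80, -40.50) on KG. Then |TV| = |V − T| = 63.63.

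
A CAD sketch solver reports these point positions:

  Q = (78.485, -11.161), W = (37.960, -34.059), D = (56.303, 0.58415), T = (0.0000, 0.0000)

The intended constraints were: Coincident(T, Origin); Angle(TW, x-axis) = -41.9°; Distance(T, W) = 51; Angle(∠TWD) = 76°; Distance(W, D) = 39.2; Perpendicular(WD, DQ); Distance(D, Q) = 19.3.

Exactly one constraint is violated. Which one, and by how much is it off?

Distance(D, Q) = 19.3 — off by 5.80.

T = (0.00, 0.00) ✓; TW at -41.90° ✓; |TW| = 51.00 ✓; ∠TWD = 76.00° ✓; |WD| = 39.20 ✓; ∠(WD, DQ) = 90.00° ✓; |DQ| = 25.10 ✗.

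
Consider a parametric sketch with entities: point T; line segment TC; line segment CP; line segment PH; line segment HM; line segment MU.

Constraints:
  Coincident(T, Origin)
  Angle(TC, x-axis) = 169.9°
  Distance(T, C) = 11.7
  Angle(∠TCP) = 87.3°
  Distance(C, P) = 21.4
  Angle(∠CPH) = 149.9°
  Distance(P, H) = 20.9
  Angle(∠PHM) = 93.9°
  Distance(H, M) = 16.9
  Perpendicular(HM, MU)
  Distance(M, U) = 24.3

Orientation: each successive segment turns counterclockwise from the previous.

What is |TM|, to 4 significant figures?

34.43

∠CPH = 149.9° gives PH at -67.30° from the x-axis; with |PH| = 20.9, H = (-6.209, -38.45). ∠PHM = 93.9° gives HM at 18.80° from the x-axis; with |HM| = 16.9, M = (9.789, -33.00). Then |TM| = |M − T| = 34.43.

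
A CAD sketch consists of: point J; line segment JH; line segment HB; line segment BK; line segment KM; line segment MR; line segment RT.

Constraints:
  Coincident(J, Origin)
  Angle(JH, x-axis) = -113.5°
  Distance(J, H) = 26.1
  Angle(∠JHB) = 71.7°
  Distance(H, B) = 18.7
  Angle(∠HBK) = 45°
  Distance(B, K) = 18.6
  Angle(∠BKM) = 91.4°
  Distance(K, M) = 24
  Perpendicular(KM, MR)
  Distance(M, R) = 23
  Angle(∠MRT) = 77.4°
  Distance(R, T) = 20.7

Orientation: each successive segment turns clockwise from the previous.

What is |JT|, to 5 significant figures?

28.594

J is at the origin; JH runs at -113.5° with length 26.1, so H = (-10.407, -23.935). ∠JHB = 71.7° gives HB at 138.20° from the x-axis; with |HB| = 18.7, B = (-24.348, -11.471). ∠HBK = 45.0° gives BK at 3.2000° from the x-axis; with |BK| = 18.6, K = (-5.7768, -10.433). ∠BKM = 91.4° gives KM at -85.400° from the x-axis; with |KM| = 24.0, M = (-3.8520, -34.356). The perpendicularity gives MR at right angles to KM, so MR runs at -175.40°; with |MR| = 23.0, R = (-26.778, -36.200). ∠MRT = 77.4° gives RT at 82.000° from the x-axis; with |RT| = 20.7, T = (-23.897, -15.702). Then |JT| = |T − J| = 28.594.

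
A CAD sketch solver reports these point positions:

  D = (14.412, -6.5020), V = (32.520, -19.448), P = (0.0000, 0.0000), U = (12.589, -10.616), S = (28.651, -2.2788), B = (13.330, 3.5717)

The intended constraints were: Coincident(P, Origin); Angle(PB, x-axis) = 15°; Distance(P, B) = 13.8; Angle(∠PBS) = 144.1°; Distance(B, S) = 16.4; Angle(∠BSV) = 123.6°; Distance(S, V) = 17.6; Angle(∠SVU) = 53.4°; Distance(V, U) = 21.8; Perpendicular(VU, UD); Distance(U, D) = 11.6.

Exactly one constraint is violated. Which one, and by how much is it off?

Distance(U, D) = 11.6 — off by 7.10.

P = (0.00, 0.00) ✓; PB at 15.00° ✓; |PB| = 13.80 ✓; ∠PBS = 144.1° ✓; |BS| = 16.40 ✓; ∠BSV = 123.6° ✓; |SV| = 17.60 ✓; ∠SVU = 53.40° ✓; |VU| = 21.80 ✓; ∠(VU, UD) = 90.00° ✓; |UD| = 4.500 ✗.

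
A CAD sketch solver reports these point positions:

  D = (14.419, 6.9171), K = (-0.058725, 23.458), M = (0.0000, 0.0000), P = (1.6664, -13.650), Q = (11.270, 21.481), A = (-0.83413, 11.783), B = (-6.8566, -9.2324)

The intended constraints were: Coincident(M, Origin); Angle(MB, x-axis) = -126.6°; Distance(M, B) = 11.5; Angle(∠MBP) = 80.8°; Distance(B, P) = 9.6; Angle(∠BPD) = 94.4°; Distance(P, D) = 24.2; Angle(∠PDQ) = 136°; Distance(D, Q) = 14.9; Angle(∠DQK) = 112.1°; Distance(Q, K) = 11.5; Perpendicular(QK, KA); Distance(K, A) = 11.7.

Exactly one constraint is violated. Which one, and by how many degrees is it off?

Perpendicular(QK, KA) — off by 6.10°.

M = (0.00, 0.00) ✓; MB at -126.6° ✓; |MB| = 11.50 ✓; ∠MBP = 80.80° ✓; |BP| = 9.600 ✓; ∠BPD = 94.40° ✓; |PD| = 24.20 ✓; ∠PDQ = 136.0° ✓; |DQ| = 14.90 ✓; ∠DQK = 112.1° ✓; |QK| = 11.50 ✓; ∠(QK, KA) = 96.10° ✗; |KA| = 11.70 ✓.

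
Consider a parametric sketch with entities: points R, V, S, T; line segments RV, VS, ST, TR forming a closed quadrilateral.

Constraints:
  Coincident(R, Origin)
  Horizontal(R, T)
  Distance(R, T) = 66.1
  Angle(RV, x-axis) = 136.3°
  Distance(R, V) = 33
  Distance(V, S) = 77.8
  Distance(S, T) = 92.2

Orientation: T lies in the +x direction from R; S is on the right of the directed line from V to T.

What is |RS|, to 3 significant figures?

54.3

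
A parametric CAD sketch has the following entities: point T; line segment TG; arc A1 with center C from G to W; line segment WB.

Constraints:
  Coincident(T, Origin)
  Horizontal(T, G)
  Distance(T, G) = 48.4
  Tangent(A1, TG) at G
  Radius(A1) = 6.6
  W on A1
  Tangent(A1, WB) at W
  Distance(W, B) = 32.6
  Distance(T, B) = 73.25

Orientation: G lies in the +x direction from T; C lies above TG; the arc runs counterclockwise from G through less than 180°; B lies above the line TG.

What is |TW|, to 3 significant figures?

55.0

T is at the origin; T and G share the same y with |TG| = 48.4 and G on the +x side, so G = (48.4, 0.00). Since A1 is tangent to TG there, CG ⟂ TG, so C = G + (0, 6.6) = (48.4, 6.60). Since CW ⟂ WB (tangency), |CB| = √(6.6² + 32.6²) = 33.3 regardless of where W sits on A1. So B lies on both circle(T, 73.25) and circle(C, 33.3); the above-TG intersection is B = (63.7, 36.1). W is the foot of the tangent from B: W = (54.7, 4.78).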